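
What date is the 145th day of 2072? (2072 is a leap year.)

May 24, 2072

January has 31 days (145 − 31 = 114 remain).
February has 29 days (114 − 29 = 85 remain).
March has 31 days (85 − 31 = 54 remain).
April has 30 days (54 − 30 = 24 remain).
24 into May → May 24.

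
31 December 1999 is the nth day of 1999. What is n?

Days in months before December: 31 + 28 + 31 + 30 + 31 + 30 + 31 + 31 + 30 + 31 + 30 = 334.
Plus 31 days into December → day 365.

365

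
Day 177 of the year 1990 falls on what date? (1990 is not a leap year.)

January has 31 days (177 − 31 = 146 remain).
February has 28 days (146 − 28 = 118 remain).
March has 31 days (118 − 31 = 87 remain).
April has 30 days (87 − 30 = 57 remain).
May has 31 days (57 − 31 = 26 remain).
26 into June → June 26.

June 26, 1990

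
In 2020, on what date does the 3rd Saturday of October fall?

The first Saturday of October 2020 is October 3.
The 3rd Saturday is 2 weeks later: 3 + 14 = 17.

2020-10-17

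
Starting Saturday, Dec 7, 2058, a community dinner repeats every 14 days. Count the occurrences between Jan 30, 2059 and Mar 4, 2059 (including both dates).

Occurrences land 14·i days after Dec 7, 2058 for i = 0, 1, 2, …
Jan 30, 2059 is 54 days after the start; 54 ÷ 14 = 3 remainder 12; since the remainder is 12, round up to i = 4. First occurrence in the window: #5 on Feb 1, 2059 (4×14 = 56 days in).
Mar 4, 2059 is 87 days after the start; 87 ÷ 14 = 6 remainder 3. Last occurrence in the window: #7 on Mar 1, 2059.
Occurrences #5 through #7: 3 in total.

3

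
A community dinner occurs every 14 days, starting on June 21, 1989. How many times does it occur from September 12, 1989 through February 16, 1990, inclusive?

Occurrences land 14·i days after June 21, 1989 for i = 0, 1, 2, …
September 12, 1989 is 83 days after the start; 83 ÷ 14 = 5 remainder 13; since the remainder is 13, round up to i = 6. First occurrence in the window: #7 on September 13, 1989 (6×14 = 84 days in).
February 16, 1990 is 240 days after the start; 240 ÷ 14 = 17 remainder 2. Last occurrence in the window: #18 on February 14, 1990.
Occurrences #7 through #18: 12 in total.

12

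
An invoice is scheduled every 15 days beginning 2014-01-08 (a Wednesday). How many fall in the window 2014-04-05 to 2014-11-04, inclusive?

Occurrences land 15·i days after 2014-01-08 for i = 0, 1, 2, …
2014-04-05 is 87 days after the start; 87 ÷ 15 = 5 remainder 12; since the remainder is 12, round up to i = 6. First occurrence in the window: #7 on 2014-04-08 (6×15 = 90 days in).
2014-11-04 is 300 days after the start; 300 ÷ 15 = 20 remainder 0. Last occurrence in the window: #21 on 2014-11-04.
Occurrences #7 through #21: 15 in total.

15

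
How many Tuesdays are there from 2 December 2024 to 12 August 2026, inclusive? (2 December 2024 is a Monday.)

89

2 December 2024 is a Monday; the first Tuesday on or after it is 3 December 2024 (1 day later).
From 3 December 2024 to 12 August 2026: 28 + 365 + 224 = 617 days (rest of 2024, 2025, to 12 August 2026 in 2026).
617 ÷ 7 = 88 full weeks with remainder 1, so 88 more Tuesdays after the first → 89.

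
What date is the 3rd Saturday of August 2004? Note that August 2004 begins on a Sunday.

August 2004 begins on a Sunday, so the first Saturday is August 7 (6 days later).
The 3rd Saturday is 2 weeks later: 7 + 14 = 21.

2004-08-21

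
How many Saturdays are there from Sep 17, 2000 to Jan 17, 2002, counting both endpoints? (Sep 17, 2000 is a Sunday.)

Sep 17, 2000 is a Sunday; the first Saturday on or after it is Sep 23, 2000 (6 days later).
From Sep 23, 2000 to Jan 17, 2002: 99 + 365 + 17 = 481 days (rest of 2000, 2001, to Jan 17, 2002 in 2002).
481 ÷ 7 = 68 full weeks with remainder 5, so 68 more Saturdays after the first → 69.

69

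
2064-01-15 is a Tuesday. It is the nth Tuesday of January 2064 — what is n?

3rd

Day 15 falls in week ⌈15/7⌉ of the month.
Days 1–7 hold the 1st Tuesday, 8–14 the 2nd, 15–21 the 3rd, 22–28 the 4th, 29–31 the 5th.
15 is in the range for the 3rd.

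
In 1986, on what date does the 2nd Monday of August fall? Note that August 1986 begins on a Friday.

August 1986 begins on a Friday, so the first Monday is August 4 (3 days later).
The 2nd Monday is 1 weeks later: 4 + 7 = 11.

11 August 1986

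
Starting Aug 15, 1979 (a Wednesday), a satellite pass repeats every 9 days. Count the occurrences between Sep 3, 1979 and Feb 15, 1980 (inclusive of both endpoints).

18

Occurrences land 9·i days after Aug 15, 1979 for i = 0, 1, 2, …
Sep 3, 1979 is 19 days after the start; 19 ÷ 9 = 2 remainder 1; since the remainder is 1, round up to i = 3. First occurrence in the window: #4 on Sep 11, 1979 (3×9 = 27 days in).
Feb 15, 1980 is 184 days after the start; 184 ÷ 9 = 20 remainder 4. Last occurrence in the window: #21 on Feb 11, 1980.
Occurrences #4 through #21: 18 in total.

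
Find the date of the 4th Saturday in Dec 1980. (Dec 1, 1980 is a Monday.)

Dec 27, 1980

Dec 1980 begins on a Monday, so the first Saturday is Dec 6 (5 days later).
The 4th Saturday is 3 weeks later: 6 + 21 = 27.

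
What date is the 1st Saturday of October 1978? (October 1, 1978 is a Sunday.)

7 October 1978

October 1978 begins on a Sunday, so the first Saturday is October 7 (6 days later).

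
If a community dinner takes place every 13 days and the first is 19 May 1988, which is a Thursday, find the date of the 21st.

The 21st occurrence is 20 intervals after the first: 20 × 13 = 260 days after 19 May 1988.
May has 31 days — 12 days to the end of May leaves 248.
June has 30 days (218 left).
July has 31 days (187 left).
August has 31 days (156 left).
September has 30 days (126 left).
October has 31 days (95 left).
November has 30 days (65 left).
December has 31 days (34 left).
January has 31 days (3 left).
3 days into February → 3 February 1989.

3 February 1989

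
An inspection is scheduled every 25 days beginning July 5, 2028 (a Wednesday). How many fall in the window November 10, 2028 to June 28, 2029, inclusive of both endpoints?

9

Occurrences land 25·i days after July 5, 2028 for i = 0, 1, 2, …
November 10, 2028 is 128 days after the start; 128 ÷ 25 = 5 remainder 3; since the remainder is 3, round up to i = 6. First occurrence in the window: #7 on December 2, 2028 (6×25 = 150 days in).
June 28, 2029 is 358 days after the start; 358 ÷ 25 = 14 remainder 8. Last occurrence in the window: #15 on June 20, 2029.
Occurrences #7 through #15: 9 in total.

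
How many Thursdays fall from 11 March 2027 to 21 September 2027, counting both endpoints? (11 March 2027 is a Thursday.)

11 March 2027 is a Thursday; the first Thursday on or after it is 11 March 2027.
From 11 March 2027 to 21 September 2027: 20 + 30 + 31 + 30 + 31 + 31 + 21 = 194 days (rest of March, April, May, June, July, August, September).
194 ÷ 7 = 27 full weeks with remainder 5, so 27 more Thursdays after the first → 28.

28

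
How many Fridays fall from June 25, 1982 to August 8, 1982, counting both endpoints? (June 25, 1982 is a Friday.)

7

June 25, 1982 is a Friday; the first Friday on or after it is June 25, 1982.
From June 25, 1982 to August 8, 1982: 5 + 31 + 8 = 44 days (rest of June, July, August).
44 ÷ 7 = 6 full weeks with remainder 2, so 6 more Fridays after the first → 7.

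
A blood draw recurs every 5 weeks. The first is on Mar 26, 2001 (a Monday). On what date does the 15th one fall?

Jul 29, 2002

The 15th occurrence is 14 intervals after the first: 14 × 35 = 490 days after Mar 26, 2001.
Mar has 31 days — 5 days to the end of Mar leaves 485.
From end of Mar to end of 2001 is 275 days (210 left).
Jan has 31 days (179 left).
Feb has 28 days (151 left).
Mar has 31 days (120 left).
Apr has 30 days (90 left).
May has 31 days (59 left).
Jun has 30 days (29 left).
29 days into Jul → Jul 29, 2002.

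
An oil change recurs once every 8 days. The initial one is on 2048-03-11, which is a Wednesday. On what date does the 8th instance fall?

2048-05-06

The 8th occurrence is 7 intervals after the first: 7 × 8 = 56 days after 2048-03-11.
March has 31 days — 20 days to the end of March leaves 36.
April has 30 days (6 left).
6 days into May → 2048-05-06.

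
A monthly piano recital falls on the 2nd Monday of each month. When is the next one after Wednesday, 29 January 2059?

10 February 2059

January 2059 starts on a Wednesday; its first Monday is the 6th, so the 2nd Monday is the 13th — 13 January 2059.
That is not after 29 January 2059, so look at February 2059.
February 2059 starts on a Saturday; its first Monday is the 3rd, so the 2nd Monday is the 10th — 10 February 2059.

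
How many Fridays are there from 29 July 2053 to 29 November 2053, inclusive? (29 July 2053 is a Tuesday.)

18

29 July 2053 is a Tuesday; the first Friday on or after it is 1 August 2053 (3 days later).
From 1 August 2053 to 29 November 2053: 30 + 30 + 31 + 29 = 120 days (rest of August, September, October, November).
120 ÷ 7 = 17 full weeks with remainder 1, so 17 more Fridays after the first → 18.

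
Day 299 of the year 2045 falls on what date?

2045-10-26

January has 31 days (299 − 31 = 268 remain).
February has 28 days (268 − 28 = 240 remain).
March has 31 days (240 − 31 = 209 remain).
April has 30 days (209 − 30 = 179 remain).
May has 31 days (179 − 31 = 148 remain).
June has 30 days (148 − 30 = 118 remain).
July has 31 days (118 − 31 = 87 remain).
August has 31 days (87 − 31 = 56 remain).
September has 30 days (56 − 30 = 26 remain).
26 into October → October 26.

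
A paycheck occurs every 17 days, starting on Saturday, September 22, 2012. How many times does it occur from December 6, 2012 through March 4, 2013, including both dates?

Occurrences land 17·i days after September 22, 2012 for i = 0, 1, 2, …
December 6, 2012 is 75 days after the start; 75 ÷ 17 = 4 remainder 7; since the remainder is 7, round up to i = 5. First occurrence in the window: #6 on December 16, 2012 (5×17 = 85 days in).
March 4, 2013 is 163 days after the start; 163 ÷ 17 = 9 remainder 10. Last occurrence in the window: #10 on February 22, 2013.
Occurrences #6 through #10: 5 in total.

5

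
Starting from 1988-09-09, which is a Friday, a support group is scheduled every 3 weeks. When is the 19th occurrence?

1989-09-22

The 19th occurrence is 18 intervals after the first: 18 × 21 = 378 days after 1988-09-09.
September has 30 days — 21 days to the end of September leaves 357.
October has 31 days (326 left).
November has 30 days (296 left).
December has 31 days (265 left).
January has 31 days (234 left).
February has 28 days (206 left).
March has 31 days (175 left).
April has 30 days (145 left).
May has 31 days (114 left).
June has 30 days (84 left).
July has 31 days (53 left).
August has 31 days (22 left).
22 days into September → 1989-09-22.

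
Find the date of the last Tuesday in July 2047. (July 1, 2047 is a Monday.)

2047-07-30

July 2047 begins on a Monday, so the first Tuesday is July 2 (1 day later).
July 2047 has 31 days. Adding weeks: 2, 9, 16, 23, 30 — the last one ≤ 31 is the 30th.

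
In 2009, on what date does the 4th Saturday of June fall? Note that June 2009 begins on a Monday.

June 2009 begins on a Monday, so the first Saturday is June 6 (5 days later).
The 4th Saturday is 3 weeks later: 6 + 21 = 27.

27 June 2009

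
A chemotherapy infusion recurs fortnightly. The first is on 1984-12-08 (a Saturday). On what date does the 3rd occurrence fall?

The 3rd occurrence is 2 intervals after the first: 2 × 14 = 28 days after 1984-12-08.
December has 31 days — 23 days to the end of December leaves 5.
5 days into January → 1985-01-05.

1985-01-05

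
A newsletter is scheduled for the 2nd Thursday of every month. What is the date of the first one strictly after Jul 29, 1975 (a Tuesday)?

Aug 14, 1975

Jul 1975 starts on a Tuesday; its first Thursday is the 3rd, so the 2nd Thursday is the 10th — Jul 10, 1975.
That is not after Jul 29, 1975, so look at Aug 1975.
Aug 1975 starts on a Friday; its first Thursday is the 7th, so the 2nd Thursday is the 14th — Aug 14, 1975.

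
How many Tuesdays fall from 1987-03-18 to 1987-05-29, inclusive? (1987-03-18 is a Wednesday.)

1987-03-18 is a Wednesday; the first Tuesday on or after it is 1987-03-24 (6 days later).
From 1987-03-24 to 1987-05-29: 7 + 30 + 29 = 66 days (rest of March, April, May).
66 ÷ 7 = 9 full weeks with remainder 3, so 9 more Tuesdays after the first → 10.

10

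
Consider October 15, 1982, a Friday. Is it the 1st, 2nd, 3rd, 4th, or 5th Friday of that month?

3rd

Day 15 falls in week ⌈15/7⌉ of the month.
Days 1–7 hold the 1st Friday, 8–14 the 2nd, 15–21 the 3rd, 22–28 the 4th, 29–31 the 5th.
15 is in the range for the 3rd.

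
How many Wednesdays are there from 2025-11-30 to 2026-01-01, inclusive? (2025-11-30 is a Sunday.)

5

2025-11-30 is a Sunday; the first Wednesday on or after it is 2025-12-03 (3 days later).
From 2025-12-03 to 2026-01-01: 28 + 1 = 29 days (rest of December, January).
29 ÷ 7 = 4 full weeks with remainder 1, so 4 more Wednesdays after the first → 5.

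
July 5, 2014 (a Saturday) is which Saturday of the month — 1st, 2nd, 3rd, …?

Day 5 falls in week ⌈5/7⌉ of the month.
Days 1–7 hold the 1st Saturday, 8–14 the 2nd, 15–21 the 3rd, 22–28 the 4th, 29–31 the 5th.
5 is in the range for the 1st.

1st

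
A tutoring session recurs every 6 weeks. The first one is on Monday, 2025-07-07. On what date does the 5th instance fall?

The 5th occurrence is 4 intervals after the first: 4 × 42 = 168 days after 2025-07-07.
July has 31 days — 24 days to the end of July leaves 144.
August has 31 days (113 left).
September has 30 days (83 left).
October has 31 days (52 left).
November has 30 days (22 left).
22 days into December → 2025-12-22.

2025-12-22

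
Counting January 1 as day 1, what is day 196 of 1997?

1997-07-15

January has 31 days (196 − 31 = 165 remain).
February has 28 days (165 − 28 = 137 remain).
March has 31 days (137 − 31 = 106 remain).
April has 30 days (106 − 30 = 76 remain).
May has 31 days (76 − 31 = 45 remain).
June has 30 days (45 − 30 = 15 remain).
15 into July → July 15.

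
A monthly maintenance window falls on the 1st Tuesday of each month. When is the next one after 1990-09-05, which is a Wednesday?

1990-10-02

September 1990 starts on a Saturday, so its 1st Tuesday is 1990-09-04 (3 days in).
That is not after 1990-09-05, so look at October 1990.
October 1990 starts on a Monday, so its 1st Tuesday is 1990-10-02 (1 day in).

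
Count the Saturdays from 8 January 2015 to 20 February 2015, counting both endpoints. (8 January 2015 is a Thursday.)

8 January 2015 is a Thursday; the first Saturday on or after it is 10 January 2015 (2 days later).
From 10 January 2015 to 20 February 2015: 21 + 20 = 41 days (rest of January, February).
41 ÷ 7 = 5 full weeks with remainder 6, so 5 more Saturdays after the first → 6.

6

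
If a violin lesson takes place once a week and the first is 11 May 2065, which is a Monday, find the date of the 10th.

The 10th occurrence is 9 intervals after the first: 9 × 7 = 63 days after 11 May 2065.
May has 31 days — 20 days to the end of May leaves 43.
June has 30 days (13 left).
13 days into July → 13 July 2065.

13 July 2065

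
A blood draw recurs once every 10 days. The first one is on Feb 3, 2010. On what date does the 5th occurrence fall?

The 5th occurrence is 4 intervals after the first: 4 × 10 = 40 days after Feb 3, 2010.
Feb has 28 days — 25 days to the end of Feb leaves 15.
15 days into Mar → Mar 15, 2010.

Mar 15, 2010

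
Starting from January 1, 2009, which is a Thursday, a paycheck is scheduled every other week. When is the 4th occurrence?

February 12, 2009

The 4th occurrence is 3 intervals after the first: 3 × 14 = 42 days after January 1, 2009.
January has 31 days — 30 days to the end of January leaves 12.
12 days into February → February 12, 2009.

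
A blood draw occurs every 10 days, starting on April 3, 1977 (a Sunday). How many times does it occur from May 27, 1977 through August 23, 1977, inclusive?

9

Occurrences land 10·i days after April 3, 1977 for i = 0, 1, 2, …
May 27, 1977 is 54 days after the start; 54 ÷ 10 = 5 remainder 4; since the remainder is 4, round up to i = 6. First occurrence in the window: #7 on June 2, 1977 (6×10 = 60 days in).
August 23, 1977 is 142 days after the start; 142 ÷ 10 = 14 remainder 2. Last occurrence in the window: #15 on August 21, 1977.
Occurrences #7 through #15: 9 in total.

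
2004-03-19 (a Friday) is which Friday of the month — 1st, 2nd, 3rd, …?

3rd

Day 19 falls in week ⌈19/7⌉ of the month.
Days 1–7 hold the 1st Friday, 8–14 the 2nd, 15–21 the 3rd, 22–28 the 4th, 29–31 the 5th.
19 is in the range for the 3rd.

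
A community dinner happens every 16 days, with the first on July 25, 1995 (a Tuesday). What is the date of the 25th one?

August 12, 1996

The 25th occurrence is 24 intervals after the first: 24 × 16 = 384 days after July 25, 1995.
July has 31 days — 6 days to the end of July leaves 378.
August has 31 days (347 left).
September has 30 days (317 left).
October has 31 days (286 left).
November has 30 days (256 left).
December has 31 days (225 left).
January has 31 days (194 left).
February has 29 days (165 left).
March has 31 days (134 left).
April has 30 days (104 left).
May has 31 days (73 left).
June has 30 days (43 left).
July has 31 days (12 left).
12 days into August → August 12, 1996.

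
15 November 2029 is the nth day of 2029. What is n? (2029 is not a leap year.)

Days in months before November: 31 + 28 + 31 + 30 + 31 + 30 + 31 + 31 + 30 + 31 = 304.
Plus 15 days into November → day 319.

319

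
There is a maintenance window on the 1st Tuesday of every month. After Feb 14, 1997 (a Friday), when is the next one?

Feb 1997 starts on a Saturday, so its 1st Tuesday is Feb 4, 1997 (3 days in).
That is not after Feb 14, 1997, so look at Mar 1997.
Mar 1997 starts on a Saturday, so its 1st Tuesday is Mar 4, 1997 (3 days in).

Mar 4, 1997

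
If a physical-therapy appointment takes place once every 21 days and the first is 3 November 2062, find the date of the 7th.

The 7th occurrence is 6 intervals after the first: 6 × 21 = 126 days after 3 November 2062.
November has 30 days — 27 days to the end of November leaves 99.
December has 31 days (68 left).
January has 31 days (37 left).
February has 28 days (9 left).
9 days into March → 9 March 2063.

9 March 2063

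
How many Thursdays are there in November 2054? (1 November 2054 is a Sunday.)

4

1 November 2054 is a Sunday; the first Thursday on or after it is 5 November 2054 (4 days later).
From 5 November 2054 to 30 November 2054 is 30 − 5 = 25 days.
25 ÷ 7 = 3 full weeks with remainder 4, so 3 more Thursdays after the first → 4.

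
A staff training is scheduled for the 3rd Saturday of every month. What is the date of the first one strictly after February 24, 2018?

February 2018 starts on a Thursday; its first Saturday is the 3rd, so the 3rd Saturday is the 17th — February 17, 2018.
That is not after February 24, 2018, so look at March 2018.
March 2018 starts on a Thursday; its first Saturday is the 3rd, so the 3rd Saturday is the 17th — March 17, 2018.

March 17, 2018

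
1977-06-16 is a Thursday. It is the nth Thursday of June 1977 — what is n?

Day 16 falls in week ⌈16/7⌉ of the month.
Days 1–7 hold the 1st Thursday, 8–14 the 2nd, 15–21 the 3rd, 22–28 the 4th, 29–31 the 5th.
16 is in the range for the 3rd.

3rd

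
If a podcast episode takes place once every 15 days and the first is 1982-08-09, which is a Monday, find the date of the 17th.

1983-04-06

The 17th occurrence is 16 intervals after the first: 16 × 15 = 240 days after 1982-08-09.
August has 31 days — 22 days to the end of August leaves 218.
September has 30 days (188 left).
October has 31 days (157 left).
November has 30 days (127 left).
December has 31 days (96 left).
January has 31 days (65 left).
February has 28 days (37 left).
March has 31 days (6 left).
6 days into April → 1983-04-06.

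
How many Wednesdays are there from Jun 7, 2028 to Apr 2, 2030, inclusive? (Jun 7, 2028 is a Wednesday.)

Jun 7, 2028 is a Wednesday; the first Wednesday on or after it is Jun 7, 2028.
From Jun 7, 2028 to Apr 2, 2030: 207 + 365 + 92 = 664 days (rest of 2028, 2029, to Apr 2, 2030 in 2030).
664 ÷ 7 = 94 full weeks with remainder 6, so 94 more Wednesdays after the first → 95.

95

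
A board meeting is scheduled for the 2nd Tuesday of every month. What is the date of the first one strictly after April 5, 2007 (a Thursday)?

April 2007 starts on a Sunday; its first Tuesday is the 3rd, so the 2nd Tuesday is the 10th — April 10, 2007.
April 10, 2007 is after April 5, 2007, so that is the next one.

April 10, 2007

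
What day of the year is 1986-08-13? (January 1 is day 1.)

225

Days in months before August: 31 + 28 + 31 + 30 + 31 + 30 + 31 = 212.
Plus 13 days into August → day 225.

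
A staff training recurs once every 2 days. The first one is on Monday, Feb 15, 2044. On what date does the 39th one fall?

The 39th occurrence is 38 intervals after the first: 38 × 2 = 76 days after Feb 15, 2044.
Feb has 29 days — 14 days to the end of Feb leaves 62.
Mar has 31 days (31 left).
Apr has 30 days (1 left).
1 day into May → May 1, 2044.

May 1, 2044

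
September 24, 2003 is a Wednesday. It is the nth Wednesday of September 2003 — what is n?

4th

Day 24 falls in week ⌈24/7⌉ of the month.
Days 1–7 hold the 1st Wednesday, 8–14 the 2nd, 15–21 the 3rd, 22–28 the 4th, 29–31 the 5th.
24 is in the range for the 4th.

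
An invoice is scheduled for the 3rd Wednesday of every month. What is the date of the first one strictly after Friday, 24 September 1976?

September 1976 starts on a Wednesday; its first Wednesday is the 1st, so the 3rd Wednesday is the 15th — 15 September 1976.
That is not after 24 September 1976, so look at October 1976.
October 1976 starts on a Friday; its first Wednesday is the 6th, so the 3rd Wednesday is the 20th — 20 October 1976.

20 October 1976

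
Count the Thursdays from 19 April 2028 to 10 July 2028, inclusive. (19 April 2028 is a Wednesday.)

12

19 April 2028 is a Wednesday; the first Thursday on or after it is 20 April 2028 (1 day later).
From 20 April 2028 to 10 July 2028: 10 + 31 + 30 + 10 = 81 days (rest of April, May, June, July).
81 ÷ 7 = 11 full weeks with remainder 4, so 11 more Thursdays after the first → 12.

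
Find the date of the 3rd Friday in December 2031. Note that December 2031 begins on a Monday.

December 2031 begins on a Monday, so the first Friday is December 5 (4 days later).
The 3rd Friday is 2 weeks later: 5 + 14 = 19.

2031-12-19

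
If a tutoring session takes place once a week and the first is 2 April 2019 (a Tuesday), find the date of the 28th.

8 October 2019

The 28th occurrence is 27 intervals after the first: 27 × 7 = 189 days after 2 April 2019.
April has 30 days — 28 days to the end of April leaves 161.
May has 31 days (130 left).
June has 30 days (100 left).
July has 31 days (69 left).
August has 31 days (38 left).
September has 30 days (8 left).
8 days into October → 8 October 2019.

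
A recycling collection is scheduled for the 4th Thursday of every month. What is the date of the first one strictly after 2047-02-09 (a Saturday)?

2047-02-28

February 2047 starts on a Friday; its first Thursday is the 7th, so the 4th Thursday is the 28th — 2047-02-28.
2047-02-28 is after 2047-02-09, so that is the next one.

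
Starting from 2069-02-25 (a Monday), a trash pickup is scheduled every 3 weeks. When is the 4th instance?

2069-04-29

The 4th occurrence is 3 intervals after the first: 3 × 21 = 63 days after 2069-02-25.
February has 28 days — 3 days to the end of February leaves 60.
March has 31 days (29 left).
29 days into April → 2069-04-29.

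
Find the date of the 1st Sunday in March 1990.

March 4, 1990

The first Sunday of March 1990 is March 4.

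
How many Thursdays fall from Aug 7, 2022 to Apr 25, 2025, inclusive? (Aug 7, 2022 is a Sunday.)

142

Aug 7, 2022 is a Sunday; the first Thursday on or after it is Aug 11, 2022 (4 days later).
From Aug 11, 2022 to Apr 25, 2025: 142 + 365 + 366 + 115 = 988 days (rest of 2022, 2023, 2024, to Apr 25, 2025 in 2025).
988 ÷ 7 = 141 full weeks with remainder 1, so 141 more Thursdays after the first → 142.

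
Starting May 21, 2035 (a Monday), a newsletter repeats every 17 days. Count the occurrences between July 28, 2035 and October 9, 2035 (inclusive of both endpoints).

5

Occurrences land 17·i days after May 21, 2035 for i = 0, 1, 2, …
July 28, 2035 is 68 days after the start; 68 ÷ 17 = 4 remainder 0. First occurrence in the window: #5 on July 28, 2035 (4×17 = 68 days in).
October 9, 2035 is 141 days after the start; 141 ÷ 17 = 8 remainder 5. Last occurrence in the window: #9 on October 4, 2035.
Occurrences #5 through #9: 5 in total.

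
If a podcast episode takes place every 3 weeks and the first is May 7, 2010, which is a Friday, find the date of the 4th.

July 9, 2010

The 4th occurrence is 3 intervals after the first: 3 × 21 = 63 days after May 7, 2010.
May has 31 days — 24 days to the end of May leaves 39.
June has 30 days (9 left).
9 days into July → July 9, 2010.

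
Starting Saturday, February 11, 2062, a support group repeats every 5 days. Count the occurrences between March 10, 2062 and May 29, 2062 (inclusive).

Occurrences land 5·i days after February 11, 2062 for i = 0, 1, 2, …
March 10, 2062 is 27 days after the start; 27 ÷ 5 = 5 remainder 2; since the remainder is 2, round up to i = 6. First occurrence in the window: #7 on March 13, 2062 (6×5 = 30 days in).
May 29, 2062 is 107 days after the start; 107 ÷ 5 = 21 remainder 2. Last occurrence in the window: #22 on May 27, 2062.
Occurrences #7 through #22: 16 in total.

16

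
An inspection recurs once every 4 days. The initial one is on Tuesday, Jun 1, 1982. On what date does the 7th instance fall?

The 7th occurrence is 6 intervals after the first: 6 × 4 = 24 days after Jun 1, 1982.
24 days later is Jun 25, 1982.

Jun 25, 1982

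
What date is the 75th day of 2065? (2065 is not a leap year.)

January has 31 days (75 − 31 = 44 remain).
February has 28 days (44 − 28 = 16 remain).
16 into March → March 16.

16 March 2065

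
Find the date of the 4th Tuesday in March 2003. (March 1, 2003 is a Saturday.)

25 March 2003

March 2003 begins on a Saturday, so the first Tuesday is March 4 (3 days later).
The 4th Tuesday is 3 weeks later: 4 + 21 = 25.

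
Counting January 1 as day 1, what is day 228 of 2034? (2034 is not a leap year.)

Jan has 31 days (228 − 31 = 197 remain).
Feb has 28 days (197 − 28 = 169 remain).
Mar has 31 days (169 − 31 = 138 remain).
Apr has 30 days (138 − 30 = 108 remain).
May has 31 days (108 − 31 = 77 remain).
Jun has 30 days (77 − 30 = 47 remain).
Jul has 31 days (47 − 31 = 16 remain).
16 into Aug → Aug 16.

Aug 16, 2034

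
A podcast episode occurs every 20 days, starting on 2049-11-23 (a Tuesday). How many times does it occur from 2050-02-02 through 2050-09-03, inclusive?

11

Occurrences land 20·i days after 2049-11-23 for i = 0, 1, 2, …
2050-02-02 is 71 days after the start; 71 ÷ 20 = 3 remainder 11; since the remainder is 11, round up to i = 4. First occurrence in the window: #5 on 2050-02-11 (4×20 = 80 days in).
2050-09-03 is 284 days after the start; 284 ÷ 20 = 14 remainder 4. Last occurrence in the window: #15 on 2050-08-30.
Occurrences #5 through #15: 11 in total.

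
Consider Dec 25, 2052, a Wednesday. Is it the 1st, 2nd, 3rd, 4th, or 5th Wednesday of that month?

4th

Day 25 falls in week ⌈25/7⌉ of the month.
Days 1–7 hold the 1st Wednesday, 8–14 the 2nd, 15–21 the 3rd, 22–28 the 4th, 29–31 the 5th.
25 is in the range for the 4th.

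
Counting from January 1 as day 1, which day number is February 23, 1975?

54

Days in months before February: 31 = 31.
Plus 23 days into February → day 54.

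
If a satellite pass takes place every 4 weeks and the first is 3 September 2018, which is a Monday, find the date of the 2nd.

The 2nd occurrence is 1 interval after the first: 1 × 28 = 28 days after 3 September 2018.
September has 30 days — 27 days to the end of September leaves 1.
1 day into October → 1 October 2018.

1 October 2018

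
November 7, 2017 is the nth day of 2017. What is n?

Days in months before November: 31 + 28 + 31 + 30 + 31 + 30 + 31 + 31 + 30 + 31 = 304.
Plus 7 days into November → day 311.

311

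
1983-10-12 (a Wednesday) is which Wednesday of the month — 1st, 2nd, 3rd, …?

Day 12 falls in week ⌈12/7⌉ of the month.
Days 1–7 hold the 1st Wednesday, 8–14 the 2nd, 15–21 the 3rd, 22–28 the 4th, 29–31 the 5th.
12 is in the range for the 2nd.

2nd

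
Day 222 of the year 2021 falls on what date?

January has 31 days (222 − 31 = 191 remain).
February has 28 days (191 − 28 = 163 remain).
March has 31 days (163 − 31 = 132 remain).
April has 30 days (132 − 30 = 102 remain).
May has 31 days (102 − 31 = 71 remain).
June has 30 days (71 − 30 = 41 remain).
July has 31 days (41 − 31 = 10 remain).
10 into August → August 10.

August 10, 2021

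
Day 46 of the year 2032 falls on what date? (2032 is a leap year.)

15 February 2032

January has 31 days (46 − 31 = 15 remain).
15 into February → February 15.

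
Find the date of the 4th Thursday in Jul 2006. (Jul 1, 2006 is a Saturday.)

Jul 27, 2006

Jul 2006 begins on a Saturday, so the first Thursday is Jul 6 (5 days later).
The 4th Thursday is 3 weeks later: 6 + 21 = 27.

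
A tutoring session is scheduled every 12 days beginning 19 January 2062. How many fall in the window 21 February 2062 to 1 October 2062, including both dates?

19

Occurrences land 12·i days after 19 January 2062 for i = 0, 1, 2, …
21 February 2062 is 33 days after the start; 33 ÷ 12 = 2 remainder 9; since the remainder is 9, round up to i = 3. First occurrence in the window: #4 on 24 February 2062 (3×12 = 36 days in).
1 October 2062 is 255 days after the start; 255 ÷ 12 = 21 remainder 3. Last occurrence in the window: #22 on 28 September 2062.
Occurrences #4 through #22: 19 in total.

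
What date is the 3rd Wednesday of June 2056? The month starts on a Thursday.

2056-06-21

June 2056 begins on a Thursday, so the first Wednesday is June 7 (6 days later).
The 3rd Wednesday is 2 weeks later: 7 + 14 = 21.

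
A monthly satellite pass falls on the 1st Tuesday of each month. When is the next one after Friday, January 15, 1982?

February 2, 1982

January 1982 starts on a Friday, so its 1st Tuesday is January 5, 1982 (4 days in).
That is not after January 15, 1982, so look at February 1982.
February 1982 starts on a Monday, so its 1st Tuesday is February 2, 1982 (1 day in).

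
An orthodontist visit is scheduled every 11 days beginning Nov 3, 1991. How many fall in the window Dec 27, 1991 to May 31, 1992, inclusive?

15

Occurrences land 11·i days after Nov 3, 1991 for i = 0, 1, 2, …
Dec 27, 1991 is 54 days after the start; 54 ÷ 11 = 4 remainder 10; since the remainder is 10, round up to i = 5. First occurrence in the window: #6 on Dec 28, 1991 (5×11 = 55 days in).
May 31, 1992 is 210 days after the start; 210 ÷ 11 = 19 remainder 1. Last occurrence in the window: #20 on May 30, 1992.
Occurrences #6 through #20: 15 in total.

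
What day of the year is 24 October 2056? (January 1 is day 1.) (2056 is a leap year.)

298

Days in months before October: 31 + 29 + 31 + 30 + 31 + 30 + 31 + 31 + 30 = 274.
Plus 24 days into October → day 298.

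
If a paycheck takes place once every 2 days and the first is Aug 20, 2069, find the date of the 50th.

The 50th occurrence is 49 intervals after the first: 49 × 2 = 98 days after Aug 20, 2069.
Aug has 31 days — 11 days to the end of Aug leaves 87.
Sep has 30 days (57 left).
Oct has 31 days (26 left).
26 days into Nov → Nov 26, 2069.

Nov 26, 2069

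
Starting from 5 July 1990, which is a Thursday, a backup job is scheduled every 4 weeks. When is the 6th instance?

The 6th occurrence is 5 intervals after the first: 5 × 28 = 140 days after 5 July 1990.
July has 31 days — 26 days to the end of July leaves 114.
August has 31 days (83 left).
September has 30 days (53 left).
October has 31 days (22 left).
22 days into November → 22 November 1990.

22 November 1990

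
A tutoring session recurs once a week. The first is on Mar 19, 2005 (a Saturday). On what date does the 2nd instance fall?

Mar 26, 2005

The 2nd occurrence is 1 interval after the first: 1 × 7 = 7 days after Mar 19, 2005.
7 days later is Mar 26, 2005.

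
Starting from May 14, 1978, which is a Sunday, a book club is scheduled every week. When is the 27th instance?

November 12, 1978

The 27th occurrence is 26 intervals after the first: 26 × 7 = 182 days after May 14, 1978.
May has 31 days — 17 days to the end of May leaves 165.
June has 30 days (135 left).
July has 31 days (104 left).
August has 31 days (73 left).
September has 30 days (43 left).
October has 31 days (12 left).
12 days into November → November 12, 1978.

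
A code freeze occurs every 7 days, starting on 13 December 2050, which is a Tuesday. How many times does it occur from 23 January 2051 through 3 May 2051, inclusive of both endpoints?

Occurrences land 7·i days after 13 December 2050 for i = 0, 1, 2, …
23 January 2051 is 41 days after the start; 41 ÷ 7 = 5 remainder 6; since the remainder is 6, round up to i = 6. First occurrence in the window: #7 on 24 January 2051 (6×7 = 42 days in).
3 May 2051 is 141 days after the start; 141 ÷ 7 = 20 remainder 1. Last occurrence in the window: #21 on 2 May 2051.
Occurrences #7 through #21: 15 in total.

15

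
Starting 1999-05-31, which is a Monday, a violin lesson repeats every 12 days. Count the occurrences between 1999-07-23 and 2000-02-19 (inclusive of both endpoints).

Occurrences land 12·i days after 1999-05-31 for i = 0, 1, 2, …
1999-07-23 is 53 days after the start; 53 ÷ 12 = 4 remainder 5; since the remainder is 5, round up to i = 5. First occurrence in the window: #6 on 1999-07-30 (5×12 = 60 days in).
2000-02-19 is 264 days after the start; 264 ÷ 12 = 22 remainder 0. Last occurrence in the window: #23 on 2000-02-19.
Occurrences #6 through #23: 18 in total.

18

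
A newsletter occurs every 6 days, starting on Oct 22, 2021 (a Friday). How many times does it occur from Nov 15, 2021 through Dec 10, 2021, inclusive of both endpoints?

5

Occurrences land 6·i days after Oct 22, 2021 for i = 0, 1, 2, …
Nov 15, 2021 is 24 days after the start; 24 ÷ 6 = 4 remainder 0. First occurrence in the window: #5 on Nov 15, 2021 (4×6 = 24 days in).
Dec 10, 2021 is 49 days after the start; 49 ÷ 6 = 8 remainder 1. Last occurrence in the window: #9 on Dec 9, 2021.
Occurrences #5 through #9: 5 in total.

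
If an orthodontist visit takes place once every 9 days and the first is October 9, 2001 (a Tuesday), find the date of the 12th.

The 12th occurrence is 11 intervals after the first: 11 × 9 = 99 days after October 9, 2001.
October has 31 days — 22 days to the end of October leaves 77.
November has 30 days (47 left).
December has 31 days (16 left).
16 days into January → January 16, 2002.

January 16, 2002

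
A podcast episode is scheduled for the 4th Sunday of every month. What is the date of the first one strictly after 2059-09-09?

2059-09-28

September 2059 starts on a Monday; its first Sunday is the 7th, so the 4th Sunday is the 28th — 2059-09-28.
2059-09-28 is after 2059-09-09, so that is the next one.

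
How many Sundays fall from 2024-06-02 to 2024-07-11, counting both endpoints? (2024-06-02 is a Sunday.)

2024-06-02 is a Sunday; the first Sunday on or after it is 2024-06-02.
From 2024-06-02 to 2024-07-11: 28 + 11 = 39 days (rest of June, July).
39 ÷ 7 = 5 full weeks with remainder 4, so 5 more Sundays after the first → 6.

6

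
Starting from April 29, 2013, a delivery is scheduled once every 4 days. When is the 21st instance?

The 21st occurrence is 20 intervals after the first: 20 × 4 = 80 days after April 29, 2013.
April has 30 days — 1 day to the end of April leaves 79.
May has 31 days (48 left).
June has 30 days (18 left).
18 days into July → July 18, 2013.

July 18, 2013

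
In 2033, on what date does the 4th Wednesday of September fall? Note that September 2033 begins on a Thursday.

28 September 2033

September 2033 begins on a Thursday, so the first Wednesday is September 7 (6 days later).
The 4th Wednesday is 3 weeks later: 7 + 21 = 28.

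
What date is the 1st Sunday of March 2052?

The first Sunday of March 2052 is March 3.

2052-03-03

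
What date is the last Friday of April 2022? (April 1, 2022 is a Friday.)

April 2022 begins on a Friday, so the first Friday is April 1.
April 2022 has 30 days. Adding weeks: 1, 8, 15, 22, 29 — the last one ≤ 30 is the 29th.

April 29, 2022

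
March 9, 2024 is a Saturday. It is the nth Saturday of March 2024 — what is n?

Day 9 falls in week ⌈9/7⌉ of the month.
Days 1–7 hold the 1st Saturday, 8–14 the 2nd, 15–21 the 3rd, 22–28 the 4th, 29–31 the 5th.
9 is in the range for the 2nd.

2nd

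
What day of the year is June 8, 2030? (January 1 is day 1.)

Days in months before June: 31 + 28 + 31 + 30 + 31 = 151.
Plus 8 days into June → day 159.

159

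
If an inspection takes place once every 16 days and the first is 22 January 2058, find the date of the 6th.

The 6th occurrence is 5 intervals after the first: 5 × 16 = 80 days after 22 January 2058.
January has 31 days — 9 days to the end of January leaves 71.
February has 28 days (43 left).
March has 31 days (12 left).
12 days into April → 12 April 2058.

12 April 2058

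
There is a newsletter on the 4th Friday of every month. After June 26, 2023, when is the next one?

June 2023 starts on a Thursday; its first Friday is the 2nd, so the 4th Friday is the 23rd — June 23, 2023.
That is not after June 26, 2023, so look at July 2023.
July 2023 starts on a Saturday; its first Friday is the 7th, so the 4th Friday is the 28th — July 28, 2023.

July 28, 2023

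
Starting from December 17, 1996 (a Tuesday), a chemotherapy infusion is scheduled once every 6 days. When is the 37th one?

July 21, 1997

The 37th occurrence is 36 intervals after the first: 36 × 6 = 216 days after December 17, 1996.
December has 31 days — 14 days to the end of December leaves 202.
January has 31 days (171 left).
February has 28 days (143 left).
March has 31 days (112 left).
April has 30 days (82 left).
May has 31 days (51 left).
June has 30 days (21 left).
21 days into July → July 21, 1997.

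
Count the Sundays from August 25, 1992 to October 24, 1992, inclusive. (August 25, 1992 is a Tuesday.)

8

August 25, 1992 is a Tuesday; the first Sunday on or after it is August 30, 1992 (5 days later).
From August 30, 1992 to October 24, 1992: 1 + 30 + 24 = 55 days (rest of August, September, October).
55 ÷ 7 = 7 full weeks with remainder 6, so 7 more Sundays after the first → 8.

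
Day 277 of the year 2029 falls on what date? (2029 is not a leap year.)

January has 31 days (277 − 31 = 246 remain).
February has 28 days (246 − 28 = 218 remain).
March has 31 days (218 − 31 = 187 remain).
April has 30 days (187 − 30 = 157 remain).
May has 31 days (157 − 31 = 126 remain).
June has 30 days (126 − 30 = 96 remain).
July has 31 days (96 − 31 = 65 remain).
August has 31 days (65 − 31 = 34 remain).
September has 30 days (34 − 30 = 4 remain).
4 into October → October 4.

2029-10-04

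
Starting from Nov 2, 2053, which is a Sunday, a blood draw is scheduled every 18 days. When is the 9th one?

Mar 26, 2054

The 9th occurrence is 8 intervals after the first: 8 × 18 = 144 days after Nov 2, 2053.
Nov has 30 days — 28 days to the end of Nov leaves 116.
Dec has 31 days (85 left).
Jan has 31 days (54 left).
Feb has 28 days (26 left).
26 days into Mar → Mar 26, 2054.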